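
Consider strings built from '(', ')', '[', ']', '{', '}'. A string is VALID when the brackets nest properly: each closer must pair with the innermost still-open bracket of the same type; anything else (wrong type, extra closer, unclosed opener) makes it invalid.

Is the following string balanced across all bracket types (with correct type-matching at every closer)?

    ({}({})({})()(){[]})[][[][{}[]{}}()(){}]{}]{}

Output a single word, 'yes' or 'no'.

Answer: no

Derivation:
pos 0: push '('; stack = (
pos 1: push '{'; stack = ({
pos 2: '}' matches '{'; pop; stack = (
pos 3: push '('; stack = ((
pos 4: push '{'; stack = (({
pos 5: '}' matches '{'; pop; stack = ((
pos 6: ')' matches '('; pop; stack = (
pos 7: push '('; stack = ((
pos 8: push '{'; stack = (({
pos 9: '}' matches '{'; pop; stack = ((
pos 10: ')' matches '('; pop; stack = (
pos 11: push '('; stack = ((
pos 12: ')' matches '('; pop; stack = (
pos 13: push '('; stack = ((
pos 14: ')' matches '('; pop; stack = (
pos 15: push '{'; stack = ({
pos 16: push '['; stack = ({[
pos 17: ']' matches '['; pop; stack = ({
pos 18: '}' matches '{'; pop; stack = (
pos 19: ')' matches '('; pop; stack = (empty)
pos 20: push '['; stack = [
pos 21: ']' matches '['; pop; stack = (empty)
pos 22: push '['; stack = [
pos 23: push '['; stack = [[
pos 24: ']' matches '['; pop; stack = [
pos 25: push '['; stack = [[
pos 26: push '{'; stack = [[{
pos 27: '}' matches '{'; pop; stack = [[
pos 28: push '['; stack = [[[
pos 29: ']' matches '['; pop; stack = [[
pos 30: push '{'; stack = [[{
pos 31: '}' matches '{'; pop; stack = [[
pos 32: saw closer '}' but top of stack is '[' (expected ']') → INVALID
Verdict: type mismatch at position 32: '}' closes '[' → no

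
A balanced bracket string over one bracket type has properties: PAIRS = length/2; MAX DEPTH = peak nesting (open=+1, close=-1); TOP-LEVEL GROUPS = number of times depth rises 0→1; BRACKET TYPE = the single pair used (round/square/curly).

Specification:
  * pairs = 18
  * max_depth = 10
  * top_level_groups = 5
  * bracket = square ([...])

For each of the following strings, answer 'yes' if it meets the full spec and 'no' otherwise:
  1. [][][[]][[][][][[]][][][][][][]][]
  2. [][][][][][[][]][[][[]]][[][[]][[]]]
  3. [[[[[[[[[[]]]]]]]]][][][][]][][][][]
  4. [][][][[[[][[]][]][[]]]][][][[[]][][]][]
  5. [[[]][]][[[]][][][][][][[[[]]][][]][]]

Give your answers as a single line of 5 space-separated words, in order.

String 1 '[][][[]][[][][][[]][][][][][][]][]': depth seq [1 0 1 0 1 2 1 0 1 2 1 2 1 2 1 2 3 2 1 2 1 2 1 2 1 2 1 2 1 2 1 0 1 0]
  -> pairs=17 depth=3 groups=5 -> no
String 2 '[][][][][][[][]][[][[]]][[][[]][[]]]': depth seq [1 0 1 0 1 0 1 0 1 0 1 2 1 2 1 0 1 2 1 2 3 2 1 0 1 2 1 2 3 2 1 2 3 2 1 0]
  -> pairs=18 depth=3 groups=8 -> no
String 3 '[[[[[[[[[[]]]]]]]]][][][][]][][][][]': depth seq [1 2 3 4 5 6 7 8 9 10 9 8 7 6 5 4 3 2 1 2 1 2 1 2 1 2 1 0 1 0 1 0 1 0 1 0]
  -> pairs=18 depth=10 groups=5 -> yes
String 4 '[][][][[[[][[]][]][[]]]][][][[[]][][]][]': depth seq [1 0 1 0 1 0 1 2 3 4 3 4 5 4 3 4 3 2 3 4 3 2 1 0 1 0 1 0 1 2 3 2 1 2 1 2 1 0 1 0]
  -> pairs=20 depth=5 groups=8 -> no
String 5 '[[[]][]][[[]][][][][][][[[[]]][][]][]]': depth seq [1 2 3 2 1 2 1 0 1 2 3 2 1 2 1 2 1 2 1 2 1 2 1 2 3 4 5 4 3 2 3 2 3 2 1 2 1 0]
  -> pairs=19 depth=5 groups=2 -> no

Answer: no no yes no no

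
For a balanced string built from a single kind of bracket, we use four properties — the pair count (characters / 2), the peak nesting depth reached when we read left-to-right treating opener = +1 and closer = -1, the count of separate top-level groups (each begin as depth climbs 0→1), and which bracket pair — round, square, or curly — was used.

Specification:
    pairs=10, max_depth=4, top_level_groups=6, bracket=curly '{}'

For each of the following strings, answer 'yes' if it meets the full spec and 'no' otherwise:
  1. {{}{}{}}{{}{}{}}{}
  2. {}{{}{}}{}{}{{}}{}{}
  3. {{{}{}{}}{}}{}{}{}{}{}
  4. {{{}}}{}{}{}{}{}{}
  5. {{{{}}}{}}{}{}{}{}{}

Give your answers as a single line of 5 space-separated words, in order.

String 1 '{{}{}{}}{{}{}{}}{}': depth seq [1 2 1 2 1 2 1 0 1 2 1 2 1 2 1 0 1 0]
  -> pairs=9 depth=2 groups=3 -> no
String 2 '{}{{}{}}{}{}{{}}{}{}': depth seq [1 0 1 2 1 2 1 0 1 0 1 0 1 2 1 0 1 0 1 0]
  -> pairs=10 depth=2 groups=7 -> no
String 3 '{{{}{}{}}{}}{}{}{}{}{}': depth seq [1 2 3 2 3 2 3 2 1 2 1 0 1 0 1 0 1 0 1 0 1 0]
  -> pairs=11 depth=3 groups=6 -> no
String 4 '{{{}}}{}{}{}{}{}{}': depth seq [1 2 3 2 1 0 1 0 1 0 1 0 1 0 1 0 1 0]
  -> pairs=9 depth=3 groups=7 -> no
String 5 '{{{{}}}{}}{}{}{}{}{}': depth seq [1 2 3 4 3 2 1 2 1 0 1 0 1 0 1 0 1 0 1 0]
  -> pairs=10 depth=4 groups=6 -> yes

Answer: no no no no yes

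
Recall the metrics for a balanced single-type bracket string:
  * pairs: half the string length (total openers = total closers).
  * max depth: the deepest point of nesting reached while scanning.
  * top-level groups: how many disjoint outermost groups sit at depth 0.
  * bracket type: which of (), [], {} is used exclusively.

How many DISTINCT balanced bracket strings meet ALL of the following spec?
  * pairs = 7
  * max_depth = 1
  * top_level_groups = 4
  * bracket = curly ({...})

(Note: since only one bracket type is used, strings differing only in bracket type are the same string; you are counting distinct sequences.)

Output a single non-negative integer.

Answer: 0

Derivation:
Spec: pairs=7 depth=1 groups=4
Count(depth <= 1) = 0
Count(depth <= 0) = 0
Count(depth == 1) = 0 - 0 = 0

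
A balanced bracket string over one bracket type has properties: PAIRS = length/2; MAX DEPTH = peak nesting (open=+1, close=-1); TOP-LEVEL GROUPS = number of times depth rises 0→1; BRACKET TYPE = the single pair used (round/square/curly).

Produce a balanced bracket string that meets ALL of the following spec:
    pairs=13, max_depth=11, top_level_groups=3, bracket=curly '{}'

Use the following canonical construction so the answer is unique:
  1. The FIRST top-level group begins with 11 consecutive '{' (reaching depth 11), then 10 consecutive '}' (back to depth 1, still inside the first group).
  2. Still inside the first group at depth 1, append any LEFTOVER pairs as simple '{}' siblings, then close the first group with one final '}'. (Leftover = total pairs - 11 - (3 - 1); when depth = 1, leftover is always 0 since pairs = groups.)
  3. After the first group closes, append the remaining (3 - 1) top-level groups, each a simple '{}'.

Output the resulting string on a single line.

Answer: {{{{{{{{{{{}}}}}}}}}}}{}{}

Derivation:
Spec: pairs=13 depth=11 groups=3
Leftover pairs = 13 - 11 - (3-1) = 0
First group: deep chain of depth 11 + 0 sibling pairs
Remaining 2 groups: simple '{}' each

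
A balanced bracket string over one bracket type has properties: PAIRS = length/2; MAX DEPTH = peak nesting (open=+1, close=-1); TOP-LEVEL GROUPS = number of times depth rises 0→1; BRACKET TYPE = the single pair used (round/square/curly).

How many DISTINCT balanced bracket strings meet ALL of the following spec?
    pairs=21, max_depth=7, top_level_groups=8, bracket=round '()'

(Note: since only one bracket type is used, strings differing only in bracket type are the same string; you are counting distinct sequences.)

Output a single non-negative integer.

Answer: 12962624

Derivation:
Spec: pairs=21 depth=7 groups=8
Count(depth <= 7) = 212958592
Count(depth <= 6) = 199995968
Count(depth == 7) = 212958592 - 199995968 = 12962624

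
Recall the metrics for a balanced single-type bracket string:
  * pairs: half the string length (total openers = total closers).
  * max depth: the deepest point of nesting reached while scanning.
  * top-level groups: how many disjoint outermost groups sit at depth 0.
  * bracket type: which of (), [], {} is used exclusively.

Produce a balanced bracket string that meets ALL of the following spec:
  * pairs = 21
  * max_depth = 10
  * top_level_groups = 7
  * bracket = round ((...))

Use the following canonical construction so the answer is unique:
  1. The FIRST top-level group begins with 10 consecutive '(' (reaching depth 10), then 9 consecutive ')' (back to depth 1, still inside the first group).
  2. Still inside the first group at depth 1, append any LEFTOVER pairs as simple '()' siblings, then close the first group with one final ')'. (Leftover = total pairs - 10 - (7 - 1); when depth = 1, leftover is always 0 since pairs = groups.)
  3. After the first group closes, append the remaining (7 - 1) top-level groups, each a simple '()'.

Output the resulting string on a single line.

Spec: pairs=21 depth=10 groups=7
Leftover pairs = 21 - 10 - (7-1) = 5
First group: deep chain of depth 10 + 5 sibling pairs
Remaining 6 groups: simple '()' each

Answer: (((((((((()))))))))()()()()())()()()()()()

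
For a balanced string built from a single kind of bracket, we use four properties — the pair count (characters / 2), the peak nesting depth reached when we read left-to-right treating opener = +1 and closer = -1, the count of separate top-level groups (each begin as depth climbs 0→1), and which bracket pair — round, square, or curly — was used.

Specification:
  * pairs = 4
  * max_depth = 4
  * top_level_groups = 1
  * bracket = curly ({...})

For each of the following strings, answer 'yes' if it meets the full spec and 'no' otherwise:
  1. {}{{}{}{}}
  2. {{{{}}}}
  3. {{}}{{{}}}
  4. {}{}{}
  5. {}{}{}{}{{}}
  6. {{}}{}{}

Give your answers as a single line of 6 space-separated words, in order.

Answer: no yes no no no no

Derivation:
String 1 '{}{{}{}{}}': depth seq [1 0 1 2 1 2 1 2 1 0]
  -> pairs=5 depth=2 groups=2 -> no
String 2 '{{{{}}}}': depth seq [1 2 3 4 3 2 1 0]
  -> pairs=4 depth=4 groups=1 -> yes
String 3 '{{}}{{{}}}': depth seq [1 2 1 0 1 2 3 2 1 0]
  -> pairs=5 depth=3 groups=2 -> no
String 4 '{}{}{}': depth seq [1 0 1 0 1 0]
  -> pairs=3 depth=1 groups=3 -> no
String 5 '{}{}{}{}{{}}': depth seq [1 0 1 0 1 0 1 0 1 2 1 0]
  -> pairs=6 depth=2 groups=5 -> no
String 6 '{{}}{}{}': depth seq [1 2 1 0 1 0 1 0]
  -> pairs=4 depth=2 groups=3 -> no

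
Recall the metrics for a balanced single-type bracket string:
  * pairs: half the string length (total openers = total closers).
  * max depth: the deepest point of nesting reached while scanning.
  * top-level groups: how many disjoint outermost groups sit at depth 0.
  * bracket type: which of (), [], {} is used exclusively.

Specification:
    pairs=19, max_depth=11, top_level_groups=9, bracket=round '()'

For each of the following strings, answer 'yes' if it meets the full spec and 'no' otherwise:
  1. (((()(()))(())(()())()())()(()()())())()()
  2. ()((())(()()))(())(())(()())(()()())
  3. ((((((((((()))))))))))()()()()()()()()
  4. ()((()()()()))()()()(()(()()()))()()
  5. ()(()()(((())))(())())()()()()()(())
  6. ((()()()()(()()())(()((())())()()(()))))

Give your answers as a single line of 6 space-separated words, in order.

Answer: no no yes no no no

Derivation:
String 1 '(((()(()))(())(()())()())()(()()())())()()': depth seq [1 2 3 4 3 4 5 4 3 2 3 4 3 2 3 4 3 4 3 2 3 2 3 2 1 2 1 2 3 2 3 2 3 2 1 2 1 0 1 0 1 0]
  -> pairs=21 depth=5 groups=3 -> no
String 2 '()((())(()()))(())(())(()())(()()())': depth seq [1 0 1 2 3 2 1 2 3 2 3 2 1 0 1 2 1 0 1 2 1 0 1 2 1 2 1 0 1 2 1 2 1 2 1 0]
  -> pairs=18 depth=3 groups=6 -> no
String 3 '((((((((((()))))))))))()()()()()()()()': depth seq [1 2 3 4 5 6 7 8 9 10 11 10 9 8 7 6 5 4 3 2 1 0 1 0 1 0 1 0 1 0 1 0 1 0 1 0 1 0]
  -> pairs=19 depth=11 groups=9 -> yes
String 4 '()((()()()()))()()()(()(()()()))()()': depth seq [1 0 1 2 3 2 3 2 3 2 3 2 1 0 1 0 1 0 1 0 1 2 1 2 3 2 3 2 3 2 1 0 1 0 1 0]
  -> pairs=18 depth=3 groups=8 -> no
String 5 '()(()()(((())))(())())()()()()()(())': depth seq [1 0 1 2 1 2 1 2 3 4 5 4 3 2 1 2 3 2 1 2 1 0 1 0 1 0 1 0 1 0 1 0 1 2 1 0]
  -> pairs=18 depth=5 groups=8 -> no
String 6 '((()()()()(()()())(()((())())()()(()))))': depth seq [1 2 3 2 3 2 3 2 3 2 3 4 3 4 3 4 3 2 3 4 3 4 5 6 5 4 5 4 3 4 3 4 3 4 5 4 3 2 1 0]
  -> pairs=20 depth=6 groups=1 -> no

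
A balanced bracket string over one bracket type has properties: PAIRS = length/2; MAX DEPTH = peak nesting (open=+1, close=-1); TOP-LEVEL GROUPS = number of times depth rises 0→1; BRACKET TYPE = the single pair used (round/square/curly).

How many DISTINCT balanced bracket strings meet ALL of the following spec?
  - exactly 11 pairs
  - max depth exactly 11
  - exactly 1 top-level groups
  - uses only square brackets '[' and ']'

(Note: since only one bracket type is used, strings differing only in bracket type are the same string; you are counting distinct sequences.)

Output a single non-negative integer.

Answer: 1

Derivation:
Spec: pairs=11 depth=11 groups=1
Count(depth <= 11) = 16796
Count(depth <= 10) = 16795
Count(depth == 11) = 16796 - 16795 = 1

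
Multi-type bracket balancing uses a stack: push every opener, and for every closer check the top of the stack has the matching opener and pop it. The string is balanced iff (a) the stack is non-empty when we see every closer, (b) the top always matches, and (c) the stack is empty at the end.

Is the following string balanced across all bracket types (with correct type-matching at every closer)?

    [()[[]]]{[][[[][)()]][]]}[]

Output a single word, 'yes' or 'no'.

Answer: no

Derivation:
pos 0: push '['; stack = [
pos 1: push '('; stack = [(
pos 2: ')' matches '('; pop; stack = [
pos 3: push '['; stack = [[
pos 4: push '['; stack = [[[
pos 5: ']' matches '['; pop; stack = [[
pos 6: ']' matches '['; pop; stack = [
pos 7: ']' matches '['; pop; stack = (empty)
pos 8: push '{'; stack = {
pos 9: push '['; stack = {[
pos 10: ']' matches '['; pop; stack = {
pos 11: push '['; stack = {[
pos 12: push '['; stack = {[[
pos 13: push '['; stack = {[[[
pos 14: ']' matches '['; pop; stack = {[[
pos 15: push '['; stack = {[[[
pos 16: saw closer ')' but top of stack is '[' (expected ']') → INVALID
Verdict: type mismatch at position 16: ')' closes '[' → no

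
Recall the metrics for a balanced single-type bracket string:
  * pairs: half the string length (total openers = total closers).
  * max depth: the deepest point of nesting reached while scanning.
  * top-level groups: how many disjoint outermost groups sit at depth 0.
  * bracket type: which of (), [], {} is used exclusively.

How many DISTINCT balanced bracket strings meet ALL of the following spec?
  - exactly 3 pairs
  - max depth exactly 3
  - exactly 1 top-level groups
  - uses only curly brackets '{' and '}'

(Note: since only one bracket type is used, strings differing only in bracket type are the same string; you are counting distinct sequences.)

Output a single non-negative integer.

Spec: pairs=3 depth=3 groups=1
Count(depth <= 3) = 2
Count(depth <= 2) = 1
Count(depth == 3) = 2 - 1 = 1

Answer: 1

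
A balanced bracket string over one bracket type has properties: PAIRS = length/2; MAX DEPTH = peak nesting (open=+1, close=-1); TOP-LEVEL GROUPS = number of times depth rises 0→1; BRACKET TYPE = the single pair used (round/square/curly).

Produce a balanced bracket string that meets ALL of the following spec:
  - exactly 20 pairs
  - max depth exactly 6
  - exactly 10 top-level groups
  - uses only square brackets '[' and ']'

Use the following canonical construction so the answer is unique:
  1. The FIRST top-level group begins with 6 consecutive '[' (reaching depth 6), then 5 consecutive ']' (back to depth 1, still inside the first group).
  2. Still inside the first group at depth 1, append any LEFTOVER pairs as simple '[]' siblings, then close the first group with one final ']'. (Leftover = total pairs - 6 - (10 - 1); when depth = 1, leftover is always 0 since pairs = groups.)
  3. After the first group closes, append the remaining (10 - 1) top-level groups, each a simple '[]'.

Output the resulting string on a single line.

Answer: [[[[[[]]]]][][][][][]][][][][][][][][][]

Derivation:
Spec: pairs=20 depth=6 groups=10
Leftover pairs = 20 - 6 - (10-1) = 5
First group: deep chain of depth 6 + 5 sibling pairs
Remaining 9 groups: simple '[]' each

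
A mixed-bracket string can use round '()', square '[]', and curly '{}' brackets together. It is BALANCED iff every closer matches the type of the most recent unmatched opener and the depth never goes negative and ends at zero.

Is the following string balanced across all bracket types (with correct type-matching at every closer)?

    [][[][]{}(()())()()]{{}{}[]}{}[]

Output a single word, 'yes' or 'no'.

pos 0: push '['; stack = [
pos 1: ']' matches '['; pop; stack = (empty)
pos 2: push '['; stack = [
pos 3: push '['; stack = [[
pos 4: ']' matches '['; pop; stack = [
pos 5: push '['; stack = [[
pos 6: ']' matches '['; pop; stack = [
pos 7: push '{'; stack = [{
pos 8: '}' matches '{'; pop; stack = [
pos 9: push '('; stack = [(
pos 10: push '('; stack = [((
pos 11: ')' matches '('; pop; stack = [(
pos 12: push '('; stack = [((
pos 13: ')' matches '('; pop; stack = [(
pos 14: ')' matches '('; pop; stack = [
pos 15: push '('; stack = [(
pos 16: ')' matches '('; pop; stack = [
pos 17: push '('; stack = [(
pos 18: ')' matches '('; pop; stack = [
pos 19: ']' matches '['; pop; stack = (empty)
pos 20: push '{'; stack = {
pos 21: push '{'; stack = {{
pos 22: '}' matches '{'; pop; stack = {
pos 23: push '{'; stack = {{
pos 24: '}' matches '{'; pop; stack = {
pos 25: push '['; stack = {[
pos 26: ']' matches '['; pop; stack = {
pos 27: '}' matches '{'; pop; stack = (empty)
pos 28: push '{'; stack = {
pos 29: '}' matches '{'; pop; stack = (empty)
pos 30: push '['; stack = [
pos 31: ']' matches '['; pop; stack = (empty)
end: stack empty → VALID
Verdict: properly nested → yes

Answer: yes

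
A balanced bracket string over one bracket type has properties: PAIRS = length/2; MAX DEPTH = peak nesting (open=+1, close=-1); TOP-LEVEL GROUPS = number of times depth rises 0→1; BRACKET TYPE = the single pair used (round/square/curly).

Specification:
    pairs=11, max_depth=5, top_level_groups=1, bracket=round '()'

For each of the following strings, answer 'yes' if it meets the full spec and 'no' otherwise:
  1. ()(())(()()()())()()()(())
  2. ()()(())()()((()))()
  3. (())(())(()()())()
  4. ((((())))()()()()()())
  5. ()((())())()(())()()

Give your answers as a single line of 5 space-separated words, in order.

Answer: no no no yes no

Derivation:
String 1 '()(())(()()()())()()()(())': depth seq [1 0 1 2 1 0 1 2 1 2 1 2 1 2 1 0 1 0 1 0 1 0 1 2 1 0]
  -> pairs=13 depth=2 groups=7 -> no
String 2 '()()(())()()((()))()': depth seq [1 0 1 0 1 2 1 0 1 0 1 0 1 2 3 2 1 0 1 0]
  -> pairs=10 depth=3 groups=7 -> no
String 3 '(())(())(()()())()': depth seq [1 2 1 0 1 2 1 0 1 2 1 2 1 2 1 0 1 0]
  -> pairs=9 depth=2 groups=4 -> no
String 4 '((((())))()()()()()())': depth seq [1 2 3 4 5 4 3 2 1 2 1 2 1 2 1 2 1 2 1 2 1 0]
  -> pairs=11 depth=5 groups=1 -> yes
String 5 '()((())())()(())()()': depth seq [1 0 1 2 3 2 1 2 1 0 1 0 1 2 1 0 1 0 1 0]
  -> pairs=10 depth=3 groups=6 -> no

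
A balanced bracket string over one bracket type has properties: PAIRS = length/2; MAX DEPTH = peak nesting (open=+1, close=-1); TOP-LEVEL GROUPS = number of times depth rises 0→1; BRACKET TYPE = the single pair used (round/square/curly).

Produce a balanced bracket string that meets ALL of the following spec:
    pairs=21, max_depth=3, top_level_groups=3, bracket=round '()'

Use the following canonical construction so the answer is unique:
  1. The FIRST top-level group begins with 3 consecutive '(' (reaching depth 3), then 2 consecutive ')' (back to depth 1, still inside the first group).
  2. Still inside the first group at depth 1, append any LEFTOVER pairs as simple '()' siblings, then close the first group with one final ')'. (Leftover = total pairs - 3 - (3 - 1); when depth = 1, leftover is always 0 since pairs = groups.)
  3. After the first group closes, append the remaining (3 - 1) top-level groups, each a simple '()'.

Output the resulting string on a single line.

Answer: ((())()()()()()()()()()()()()()()()())()()

Derivation:
Spec: pairs=21 depth=3 groups=3
Leftover pairs = 21 - 3 - (3-1) = 16
First group: deep chain of depth 3 + 16 sibling pairs
Remaining 2 groups: simple '()' each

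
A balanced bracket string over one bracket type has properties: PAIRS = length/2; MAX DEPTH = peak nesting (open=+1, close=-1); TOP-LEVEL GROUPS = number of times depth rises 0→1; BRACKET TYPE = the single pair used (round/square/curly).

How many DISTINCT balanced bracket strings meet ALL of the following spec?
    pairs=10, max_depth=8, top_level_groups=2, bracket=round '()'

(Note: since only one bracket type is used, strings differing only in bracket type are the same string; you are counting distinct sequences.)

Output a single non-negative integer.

Answer: 28

Derivation:
Spec: pairs=10 depth=8 groups=2
Count(depth <= 8) = 4860
Count(depth <= 7) = 4832
Count(depth == 8) = 4860 - 4832 = 28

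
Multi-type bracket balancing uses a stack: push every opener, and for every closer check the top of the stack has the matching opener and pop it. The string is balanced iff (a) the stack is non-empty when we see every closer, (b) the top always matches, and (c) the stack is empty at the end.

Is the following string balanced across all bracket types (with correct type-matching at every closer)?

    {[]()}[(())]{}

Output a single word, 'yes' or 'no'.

pos 0: push '{'; stack = {
pos 1: push '['; stack = {[
pos 2: ']' matches '['; pop; stack = {
pos 3: push '('; stack = {(
pos 4: ')' matches '('; pop; stack = {
pos 5: '}' matches '{'; pop; stack = (empty)
pos 6: push '['; stack = [
pos 7: push '('; stack = [(
pos 8: push '('; stack = [((
pos 9: ')' matches '('; pop; stack = [(
pos 10: ')' matches '('; pop; stack = [
pos 11: ']' matches '['; pop; stack = (empty)
pos 12: push '{'; stack = {
pos 13: '}' matches '{'; pop; stack = (empty)
end: stack empty → VALID
Verdict: properly nested → yes

Answer: yes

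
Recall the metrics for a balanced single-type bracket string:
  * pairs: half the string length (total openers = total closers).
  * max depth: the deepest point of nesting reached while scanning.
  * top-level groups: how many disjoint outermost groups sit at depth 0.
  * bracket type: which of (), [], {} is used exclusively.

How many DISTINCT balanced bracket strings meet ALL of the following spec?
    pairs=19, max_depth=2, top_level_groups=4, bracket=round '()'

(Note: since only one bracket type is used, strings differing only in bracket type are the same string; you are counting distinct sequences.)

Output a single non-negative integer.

Answer: 816

Derivation:
Spec: pairs=19 depth=2 groups=4
Count(depth <= 2) = 816
Count(depth <= 1) = 0
Count(depth == 2) = 816 - 0 = 816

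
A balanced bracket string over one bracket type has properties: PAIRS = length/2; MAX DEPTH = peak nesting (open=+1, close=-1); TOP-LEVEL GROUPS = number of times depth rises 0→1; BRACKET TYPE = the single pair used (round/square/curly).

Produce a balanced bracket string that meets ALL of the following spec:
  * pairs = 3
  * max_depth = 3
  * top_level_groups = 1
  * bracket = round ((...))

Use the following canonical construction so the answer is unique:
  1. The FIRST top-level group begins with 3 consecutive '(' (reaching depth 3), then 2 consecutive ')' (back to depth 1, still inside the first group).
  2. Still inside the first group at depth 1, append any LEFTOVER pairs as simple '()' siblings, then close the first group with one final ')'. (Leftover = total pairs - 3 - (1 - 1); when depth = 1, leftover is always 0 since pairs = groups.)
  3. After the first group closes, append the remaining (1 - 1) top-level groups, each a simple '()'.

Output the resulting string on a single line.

Spec: pairs=3 depth=3 groups=1
Leftover pairs = 3 - 3 - (1-1) = 0
First group: deep chain of depth 3 + 0 sibling pairs
Remaining 0 groups: simple '()' each

Answer: ((()))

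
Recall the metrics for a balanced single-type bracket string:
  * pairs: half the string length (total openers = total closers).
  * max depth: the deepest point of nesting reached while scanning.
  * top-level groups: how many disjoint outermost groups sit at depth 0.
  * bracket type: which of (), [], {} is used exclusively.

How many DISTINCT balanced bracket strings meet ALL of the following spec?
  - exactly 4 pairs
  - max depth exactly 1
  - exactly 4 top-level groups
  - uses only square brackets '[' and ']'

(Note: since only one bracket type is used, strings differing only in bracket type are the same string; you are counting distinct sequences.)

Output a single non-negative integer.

Answer: 1

Derivation:
Spec: pairs=4 depth=1 groups=4
Count(depth <= 1) = 1
Count(depth <= 0) = 0
Count(depth == 1) = 1 - 0 = 1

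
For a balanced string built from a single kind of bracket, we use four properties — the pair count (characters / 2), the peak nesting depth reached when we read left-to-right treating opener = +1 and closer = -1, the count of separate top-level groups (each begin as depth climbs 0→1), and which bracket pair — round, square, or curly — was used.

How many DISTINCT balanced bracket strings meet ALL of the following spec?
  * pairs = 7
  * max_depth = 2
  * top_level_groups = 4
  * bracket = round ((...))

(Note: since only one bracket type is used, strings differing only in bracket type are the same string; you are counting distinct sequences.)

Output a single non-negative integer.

Answer: 20

Derivation:
Spec: pairs=7 depth=2 groups=4
Count(depth <= 2) = 20
Count(depth <= 1) = 0
Count(depth == 2) = 20 - 0 = 20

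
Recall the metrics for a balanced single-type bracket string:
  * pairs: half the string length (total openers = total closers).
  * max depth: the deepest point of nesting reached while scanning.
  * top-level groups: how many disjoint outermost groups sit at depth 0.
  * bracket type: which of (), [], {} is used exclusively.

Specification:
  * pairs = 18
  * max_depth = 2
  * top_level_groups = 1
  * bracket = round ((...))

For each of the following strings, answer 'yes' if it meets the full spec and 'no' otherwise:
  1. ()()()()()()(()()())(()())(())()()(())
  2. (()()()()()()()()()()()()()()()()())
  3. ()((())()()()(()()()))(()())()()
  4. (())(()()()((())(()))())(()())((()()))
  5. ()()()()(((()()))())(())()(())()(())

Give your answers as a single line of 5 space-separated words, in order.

String 1 '()()()()()()(()()())(()())(())()()(())': depth seq [1 0 1 0 1 0 1 0 1 0 1 0 1 2 1 2 1 2 1 0 1 2 1 2 1 0 1 2 1 0 1 0 1 0 1 2 1 0]
  -> pairs=19 depth=2 groups=12 -> no
String 2 '(()()()()()()()()()()()()()()()()())': depth seq [1 2 1 2 1 2 1 2 1 2 1 2 1 2 1 2 1 2 1 2 1 2 1 2 1 2 1 2 1 2 1 2 1 2 1 0]
  -> pairs=18 depth=2 groups=1 -> yes
String 3 '()((())()()()(()()()))(()())()()': depth seq [1 0 1 2 3 2 1 2 1 2 1 2 1 2 3 2 3 2 3 2 1 0 1 2 1 2 1 0 1 0 1 0]
  -> pairs=16 depth=3 groups=5 -> no
String 4 '(())(()()()((())(()))())(()())((()()))': depth seq [1 2 1 0 1 2 1 2 1 2 1 2 3 4 3 2 3 4 3 2 1 2 1 0 1 2 1 2 1 0 1 2 3 2 3 2 1 0]
  -> pairs=19 depth=4 groups=4 -> no
String 5 '()()()()(((()()))())(())()(())()(())': depth seq [1 0 1 0 1 0 1 0 1 2 3 4 3 4 3 2 1 2 1 0 1 2 1 0 1 0 1 2 1 0 1 0 1 2 1 0]
  -> pairs=18 depth=4 groups=10 -> no

Answer: no yes no no no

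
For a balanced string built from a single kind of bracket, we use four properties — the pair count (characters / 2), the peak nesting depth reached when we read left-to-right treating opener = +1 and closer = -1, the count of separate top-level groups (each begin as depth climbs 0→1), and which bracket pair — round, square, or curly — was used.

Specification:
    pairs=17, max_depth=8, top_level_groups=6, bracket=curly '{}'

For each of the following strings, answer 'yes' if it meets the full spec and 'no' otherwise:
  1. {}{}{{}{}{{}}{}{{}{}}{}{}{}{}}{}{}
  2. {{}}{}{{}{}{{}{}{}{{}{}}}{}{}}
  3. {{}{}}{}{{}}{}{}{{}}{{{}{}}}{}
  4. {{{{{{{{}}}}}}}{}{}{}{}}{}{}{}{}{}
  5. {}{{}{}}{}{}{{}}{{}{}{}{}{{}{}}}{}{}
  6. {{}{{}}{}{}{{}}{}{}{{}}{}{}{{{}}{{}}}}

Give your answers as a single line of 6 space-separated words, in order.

String 1 '{}{}{{}{}{{}}{}{{}{}}{}{}{}{}}{}{}': depth seq [1 0 1 0 1 2 1 2 1 2 3 2 1 2 1 2 3 2 3 2 1 2 1 2 1 2 1 2 1 0 1 0 1 0]
  -> pairs=17 depth=3 groups=5 -> no
String 2 '{{}}{}{{}{}{{}{}{}{{}{}}}{}{}}': depth seq [1 2 1 0 1 0 1 2 1 2 1 2 3 2 3 2 3 2 3 4 3 4 3 2 1 2 1 2 1 0]
  -> pairs=15 depth=4 groups=3 -> no
String 3 '{{}{}}{}{{}}{}{}{{}}{{{}{}}}{}': depth seq [1 2 1 2 1 0 1 0 1 2 1 0 1 0 1 0 1 2 1 0 1 2 3 2 3 2 1 0 1 0]
  -> pairs=15 depth=3 groups=8 -> no
String 4 '{{{{{{{{}}}}}}}{}{}{}{}}{}{}{}{}{}': depth seq [1 2 3 4 5 6 7 8 7 6 5 4 3 2 1 2 1 2 1 2 1 2 1 0 1 0 1 0 1 0 1 0 1 0]
  -> pairs=17 depth=8 groups=6 -> yes
String 5 '{}{{}{}}{}{}{{}}{{}{}{}{}{{}{}}}{}{}': depth seq [1 0 1 2 1 2 1 0 1 0 1 0 1 2 1 0 1 2 1 2 1 2 1 2 1 2 3 2 3 2 1 0 1 0 1 0]
  -> pairs=18 depth=3 groups=8 -> no
String 6 '{{}{{}}{}{}{{}}{}{}{{}}{}{}{{{}}{{}}}}': depth seq [1 2 1 2 3 2 1 2 1 2 1 2 3 2 1 2 1 2 1 2 3 2 1 2 1 2 1 2 3 4 3 2 3 4 3 2 1 0]
  -> pairs=19 depth=4 groups=1 -> no

Answer: no no no yes no no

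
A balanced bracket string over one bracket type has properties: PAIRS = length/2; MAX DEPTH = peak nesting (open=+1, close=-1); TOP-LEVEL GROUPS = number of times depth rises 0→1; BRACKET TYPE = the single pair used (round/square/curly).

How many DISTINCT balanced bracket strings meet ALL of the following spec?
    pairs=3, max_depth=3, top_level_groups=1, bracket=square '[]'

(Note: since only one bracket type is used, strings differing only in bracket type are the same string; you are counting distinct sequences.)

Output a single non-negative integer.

Spec: pairs=3 depth=3 groups=1
Count(depth <= 3) = 2
Count(depth <= 2) = 1
Count(depth == 3) = 2 - 1 = 1

Answer: 1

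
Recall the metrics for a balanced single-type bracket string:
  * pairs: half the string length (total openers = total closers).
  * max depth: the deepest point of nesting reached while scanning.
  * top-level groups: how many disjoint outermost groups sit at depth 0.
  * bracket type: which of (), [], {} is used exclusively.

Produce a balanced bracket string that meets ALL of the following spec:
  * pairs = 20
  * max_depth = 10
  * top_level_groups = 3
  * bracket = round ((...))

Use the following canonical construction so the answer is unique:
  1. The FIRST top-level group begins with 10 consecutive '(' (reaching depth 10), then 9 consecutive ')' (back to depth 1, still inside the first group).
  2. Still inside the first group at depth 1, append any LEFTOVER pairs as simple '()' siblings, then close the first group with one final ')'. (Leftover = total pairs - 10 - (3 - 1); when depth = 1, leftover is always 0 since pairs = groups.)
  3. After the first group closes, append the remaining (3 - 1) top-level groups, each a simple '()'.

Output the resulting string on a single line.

Answer: (((((((((()))))))))()()()()()()()())()()

Derivation:
Spec: pairs=20 depth=10 groups=3
Leftover pairs = 20 - 10 - (3-1) = 8
First group: deep chain of depth 10 + 8 sibling pairs
Remaining 2 groups: simple '()' each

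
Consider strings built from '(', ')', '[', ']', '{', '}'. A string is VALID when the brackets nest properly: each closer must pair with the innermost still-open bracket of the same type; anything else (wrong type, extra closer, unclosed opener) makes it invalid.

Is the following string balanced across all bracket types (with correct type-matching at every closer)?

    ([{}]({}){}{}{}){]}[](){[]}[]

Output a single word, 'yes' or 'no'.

pos 0: push '('; stack = (
pos 1: push '['; stack = ([
pos 2: push '{'; stack = ([{
pos 3: '}' matches '{'; pop; stack = ([
pos 4: ']' matches '['; pop; stack = (
pos 5: push '('; stack = ((
pos 6: push '{'; stack = (({
pos 7: '}' matches '{'; pop; stack = ((
pos 8: ')' matches '('; pop; stack = (
pos 9: push '{'; stack = ({
pos 10: '}' matches '{'; pop; stack = (
pos 11: push '{'; stack = ({
pos 12: '}' matches '{'; pop; stack = (
pos 13: push '{'; stack = ({
pos 14: '}' matches '{'; pop; stack = (
pos 15: ')' matches '('; pop; stack = (empty)
pos 16: push '{'; stack = {
pos 17: saw closer ']' but top of stack is '{' (expected '}') → INVALID
Verdict: type mismatch at position 17: ']' closes '{' → no

Answer: no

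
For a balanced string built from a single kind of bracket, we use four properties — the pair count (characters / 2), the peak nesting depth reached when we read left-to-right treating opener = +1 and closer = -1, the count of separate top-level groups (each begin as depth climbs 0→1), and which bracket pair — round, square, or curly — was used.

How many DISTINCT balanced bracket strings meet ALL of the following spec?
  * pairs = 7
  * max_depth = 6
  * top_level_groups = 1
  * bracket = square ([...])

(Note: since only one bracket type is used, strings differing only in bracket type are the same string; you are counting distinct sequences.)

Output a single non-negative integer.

Spec: pairs=7 depth=6 groups=1
Count(depth <= 6) = 131
Count(depth <= 5) = 122
Count(depth == 6) = 131 - 122 = 9

Answer: 9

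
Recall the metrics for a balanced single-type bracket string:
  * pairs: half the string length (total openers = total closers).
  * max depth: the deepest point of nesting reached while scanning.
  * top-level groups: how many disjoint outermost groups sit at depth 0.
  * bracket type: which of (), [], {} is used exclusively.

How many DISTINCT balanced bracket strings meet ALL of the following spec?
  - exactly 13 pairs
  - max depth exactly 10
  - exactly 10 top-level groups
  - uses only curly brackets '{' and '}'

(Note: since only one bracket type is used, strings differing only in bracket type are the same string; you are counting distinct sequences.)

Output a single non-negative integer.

Spec: pairs=13 depth=10 groups=10
Count(depth <= 10) = 350
Count(depth <= 9) = 350
Count(depth == 10) = 350 - 350 = 0

Answer: 0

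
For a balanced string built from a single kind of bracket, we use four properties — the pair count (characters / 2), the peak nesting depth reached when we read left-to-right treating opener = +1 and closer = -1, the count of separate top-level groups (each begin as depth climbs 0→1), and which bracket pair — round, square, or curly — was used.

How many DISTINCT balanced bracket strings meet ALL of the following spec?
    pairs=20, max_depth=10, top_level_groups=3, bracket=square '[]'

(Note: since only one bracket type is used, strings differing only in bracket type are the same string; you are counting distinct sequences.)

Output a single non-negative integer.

Spec: pairs=20 depth=10 groups=3
Count(depth <= 10) = 1275137226
Count(depth <= 9) = 1243086174
Count(depth == 10) = 1275137226 - 1243086174 = 32051052

Answer: 32051052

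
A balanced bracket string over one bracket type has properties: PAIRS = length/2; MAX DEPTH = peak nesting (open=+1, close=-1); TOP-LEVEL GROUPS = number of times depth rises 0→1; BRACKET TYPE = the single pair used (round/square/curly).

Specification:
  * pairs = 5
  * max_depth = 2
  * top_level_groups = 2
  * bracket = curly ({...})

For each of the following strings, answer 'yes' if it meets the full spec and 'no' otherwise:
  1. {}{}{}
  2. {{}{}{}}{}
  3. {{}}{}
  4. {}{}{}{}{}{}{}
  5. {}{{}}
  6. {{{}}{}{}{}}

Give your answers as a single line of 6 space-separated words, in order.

Answer: no yes no no no no

Derivation:
String 1 '{}{}{}': depth seq [1 0 1 0 1 0]
  -> pairs=3 depth=1 groups=3 -> no
String 2 '{{}{}{}}{}': depth seq [1 2 1 2 1 2 1 0 1 0]
  -> pairs=5 depth=2 groups=2 -> yes
String 3 '{{}}{}': depth seq [1 2 1 0 1 0]
  -> pairs=3 depth=2 groups=2 -> no
String 4 '{}{}{}{}{}{}{}': depth seq [1 0 1 0 1 0 1 0 1 0 1 0 1 0]
  -> pairs=7 depth=1 groups=7 -> no
String 5 '{}{{}}': depth seq [1 0 1 2 1 0]
  -> pairs=3 depth=2 groups=2 -> no
String 6 '{{{}}{}{}{}}': depth seq [1 2 3 2 1 2 1 2 1 2 1 0]
  -> pairs=6 depth=3 groups=1 -> no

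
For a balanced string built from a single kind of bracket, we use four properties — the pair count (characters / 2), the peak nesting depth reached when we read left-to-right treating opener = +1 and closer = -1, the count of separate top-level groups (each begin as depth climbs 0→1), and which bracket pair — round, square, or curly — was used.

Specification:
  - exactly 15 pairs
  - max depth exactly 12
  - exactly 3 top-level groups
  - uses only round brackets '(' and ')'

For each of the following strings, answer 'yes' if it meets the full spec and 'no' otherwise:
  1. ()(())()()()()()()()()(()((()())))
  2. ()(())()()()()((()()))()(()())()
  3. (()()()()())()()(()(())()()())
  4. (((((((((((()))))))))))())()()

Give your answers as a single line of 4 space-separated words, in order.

String 1 '()(())()()()()()()()()(()((()())))': depth seq [1 0 1 2 1 0 1 0 1 0 1 0 1 0 1 0 1 0 1 0 1 0 1 2 1 2 3 4 3 4 3 2 1 0]
  -> pairs=17 depth=4 groups=11 -> no
String 2 '()(())()()()()((()()))()(()())()': depth seq [1 0 1 2 1 0 1 0 1 0 1 0 1 0 1 2 3 2 3 2 1 0 1 0 1 2 1 2 1 0 1 0]
  -> pairs=16 depth=3 groups=10 -> no
String 3 '(()()()()())()()(()(())()()())': depth seq [1 2 1 2 1 2 1 2 1 2 1 0 1 0 1 0 1 2 1 2 3 2 1 2 1 2 1 2 1 0]
  -> pairs=15 depth=3 groups=4 -> no
String 4 '(((((((((((()))))))))))())()()': depth seq [1 2 3 4 5 6 7 8 9 10 11 12 11 10 9 8 7 6 5 4 3 2 1 2 1 0 1 0 1 0]
  -> pairs=15 depth=12 groups=3 -> yes

Answer: no no no yes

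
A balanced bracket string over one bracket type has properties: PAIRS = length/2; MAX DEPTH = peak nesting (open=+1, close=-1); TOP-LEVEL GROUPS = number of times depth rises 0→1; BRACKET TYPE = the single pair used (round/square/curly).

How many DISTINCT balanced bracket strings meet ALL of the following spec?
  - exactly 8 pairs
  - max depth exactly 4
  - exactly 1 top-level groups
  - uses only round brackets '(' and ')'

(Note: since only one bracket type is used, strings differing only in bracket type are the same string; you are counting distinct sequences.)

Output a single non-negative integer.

Answer: 169

Derivation:
Spec: pairs=8 depth=4 groups=1
Count(depth <= 4) = 233
Count(depth <= 3) = 64
Count(depth == 4) = 233 - 64 = 169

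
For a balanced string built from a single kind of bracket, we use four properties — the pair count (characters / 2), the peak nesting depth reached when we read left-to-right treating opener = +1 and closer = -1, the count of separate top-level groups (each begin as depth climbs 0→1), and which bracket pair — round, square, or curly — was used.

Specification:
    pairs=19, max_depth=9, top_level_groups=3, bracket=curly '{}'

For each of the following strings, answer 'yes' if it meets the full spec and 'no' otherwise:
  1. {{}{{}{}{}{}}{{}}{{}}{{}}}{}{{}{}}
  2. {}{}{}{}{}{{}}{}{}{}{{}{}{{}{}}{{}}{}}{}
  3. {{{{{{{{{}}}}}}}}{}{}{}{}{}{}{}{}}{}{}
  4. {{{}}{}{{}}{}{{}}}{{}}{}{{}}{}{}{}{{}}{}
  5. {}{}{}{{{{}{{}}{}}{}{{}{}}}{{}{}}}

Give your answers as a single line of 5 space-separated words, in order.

String 1 '{{}{{}{}{}{}}{{}}{{}}{{}}}{}{{}{}}': depth seq [1 2 1 2 3 2 3 2 3 2 3 2 1 2 3 2 1 2 3 2 1 2 3 2 1 0 1 0 1 2 1 2 1 0]
  -> pairs=17 depth=3 groups=3 -> no
String 2 '{}{}{}{}{}{{}}{}{}{}{{}{}{{}{}}{{}}{}}{}': depth seq [1 0 1 0 1 0 1 0 1 0 1 2 1 0 1 0 1 0 1 0 1 2 1 2 1 2 3 2 3 2 1 2 3 2 1 2 1 0 1 0]
  -> pairs=20 depth=3 groups=11 -> no
String 3 '{{{{{{{{{}}}}}}}}{}{}{}{}{}{}{}{}}{}{}': depth seq [1 2 3 4 5 6 7 8 9 8 7 6 5 4 3 2 1 2 1 2 1 2 1 2 1 2 1 2 1 2 1 2 1 0 1 0 1 0]
  -> pairs=19 depth=9 groups=3 -> yes
String 4 '{{{}}{}{{}}{}{{}}}{{}}{}{{}}{}{}{}{{}}{}': depth seq [1 2 3 2 1 2 1 2 3 2 1 2 1 2 3 2 1 0 1 2 1 0 1 0 1 2 1 0 1 0 1 0 1 0 1 2 1 0 1 0]
  -> pairs=20 depth=3 groups=9 -> no
String 5 '{}{}{}{{{{}{{}}{}}{}{{}{}}}{{}{}}}': depth seq [1 0 1 0 1 0 1 2 3 4 3 4 5 4 3 4 3 2 3 2 3 4 3 4 3 2 1 2 3 2 3 2 1 0]
  -> pairs=17 depth=5 groups=4 -> no

Answer: no no yes no no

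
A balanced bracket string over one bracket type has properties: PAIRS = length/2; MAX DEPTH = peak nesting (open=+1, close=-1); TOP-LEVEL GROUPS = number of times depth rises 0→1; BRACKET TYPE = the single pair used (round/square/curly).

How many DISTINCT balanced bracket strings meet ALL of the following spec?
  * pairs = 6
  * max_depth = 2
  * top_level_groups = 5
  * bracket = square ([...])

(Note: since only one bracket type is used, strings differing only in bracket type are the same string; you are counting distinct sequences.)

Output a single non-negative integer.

Answer: 5

Derivation:
Spec: pairs=6 depth=2 groups=5
Count(depth <= 2) = 5
Count(depth <= 1) = 0
Count(depth == 2) = 5 - 0 = 5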